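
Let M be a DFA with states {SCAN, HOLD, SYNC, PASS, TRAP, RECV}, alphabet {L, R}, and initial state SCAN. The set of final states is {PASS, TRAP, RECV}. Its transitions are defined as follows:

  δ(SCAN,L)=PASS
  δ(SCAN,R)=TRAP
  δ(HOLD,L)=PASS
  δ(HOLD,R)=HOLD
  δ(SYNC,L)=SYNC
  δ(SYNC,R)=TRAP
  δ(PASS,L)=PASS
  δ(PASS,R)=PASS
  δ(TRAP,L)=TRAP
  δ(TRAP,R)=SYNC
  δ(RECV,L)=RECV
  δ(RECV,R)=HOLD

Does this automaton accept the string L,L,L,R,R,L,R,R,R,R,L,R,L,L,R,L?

Yes

SCAN → PASS → PASS → PASS → PASS → PASS → PASS → PASS → PASS → PASS → PASS → PASS → PASS → PASS → PASS → PASS → PASS
End state PASS is accepting.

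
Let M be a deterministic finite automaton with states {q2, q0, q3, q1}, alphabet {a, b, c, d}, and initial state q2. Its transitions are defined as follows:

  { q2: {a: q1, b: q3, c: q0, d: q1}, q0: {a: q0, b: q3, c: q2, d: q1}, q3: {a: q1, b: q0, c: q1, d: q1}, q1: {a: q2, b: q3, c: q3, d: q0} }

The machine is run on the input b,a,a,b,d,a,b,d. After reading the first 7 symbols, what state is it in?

q3

start at q2
read 'b': q2 → q3
read 'a': q3 → q1
read 'a': q1 → q2
read 'b': q2 → q3
read 'd': q3 → q1
read 'a': q1 → q2
read 'b': q2 → q3
After 7 symbols: q3.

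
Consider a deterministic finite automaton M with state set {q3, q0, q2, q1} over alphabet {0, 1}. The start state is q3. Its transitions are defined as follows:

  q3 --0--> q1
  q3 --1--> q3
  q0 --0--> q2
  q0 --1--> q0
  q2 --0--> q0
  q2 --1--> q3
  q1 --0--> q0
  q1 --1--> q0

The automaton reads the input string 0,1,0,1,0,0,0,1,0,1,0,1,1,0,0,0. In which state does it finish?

Trace: q3 -0-> q1 -1-> q0 -0-> q2 -1-> q3 -0-> q1 -0-> q0 -0-> q2 -1-> q3 -0-> q1 -1-> q0 -0-> q2 -1-> q3 -1-> q3 -0-> q1 -0-> q0 -0-> q2

q2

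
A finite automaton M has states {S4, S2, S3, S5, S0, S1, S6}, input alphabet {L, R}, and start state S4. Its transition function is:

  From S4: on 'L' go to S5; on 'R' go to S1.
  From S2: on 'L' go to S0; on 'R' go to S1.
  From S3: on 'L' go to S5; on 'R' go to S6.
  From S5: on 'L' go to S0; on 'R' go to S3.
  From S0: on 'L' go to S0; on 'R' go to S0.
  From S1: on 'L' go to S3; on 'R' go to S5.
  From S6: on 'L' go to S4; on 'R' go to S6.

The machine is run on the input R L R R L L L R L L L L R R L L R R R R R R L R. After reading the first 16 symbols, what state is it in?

S0

Trace: S4 -R-> S1 -L-> S3 -R-> S6 -R-> S6 -L-> S4 -L-> S5 -L-> S0 -R-> S0 -L-> S0 -L-> S0 -L-> S0 -L-> S0 -R-> S0 -R-> S0 -L-> S0 -L-> S0
After 16 symbols: S0.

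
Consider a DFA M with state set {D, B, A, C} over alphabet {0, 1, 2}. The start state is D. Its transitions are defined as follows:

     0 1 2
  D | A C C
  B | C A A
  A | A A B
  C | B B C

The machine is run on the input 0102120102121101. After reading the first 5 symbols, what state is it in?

D → A → A → A → B → A
After 5 symbols: A.

A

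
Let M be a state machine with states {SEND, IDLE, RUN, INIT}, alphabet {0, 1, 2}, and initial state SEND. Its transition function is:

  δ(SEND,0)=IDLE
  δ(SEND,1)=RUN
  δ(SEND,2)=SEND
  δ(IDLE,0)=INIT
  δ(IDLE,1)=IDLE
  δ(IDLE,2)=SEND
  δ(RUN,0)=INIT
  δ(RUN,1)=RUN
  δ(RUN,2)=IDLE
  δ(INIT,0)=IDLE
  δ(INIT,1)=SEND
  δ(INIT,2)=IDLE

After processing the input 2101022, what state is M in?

start at SEND
read '2': SEND → SEND
read '1': SEND → RUN
read '0': RUN → INIT
read '1': INIT → SEND
read '0': SEND → IDLE
read '2': IDLE → SEND
read '2': SEND → SEND

SEND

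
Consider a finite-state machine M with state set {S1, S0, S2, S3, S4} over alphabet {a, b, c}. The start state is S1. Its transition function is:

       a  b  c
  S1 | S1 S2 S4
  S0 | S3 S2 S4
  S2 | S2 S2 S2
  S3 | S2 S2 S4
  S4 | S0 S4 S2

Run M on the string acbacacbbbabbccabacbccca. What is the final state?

S2

Trace: S1 -a-> S1 -c-> S4 -b-> S4 -a-> S0 -c-> S4 -a-> S0 -c-> S4 -b-> S4 -b-> S4 -b-> S4 -a-> S0 -b-> S2 -b-> S2 -c-> S2 -c-> S2 -a-> S2 -b-> S2 -a-> S2 -c-> S2 -b-> S2 -c-> S2 -c-> S2 -c-> S2 -a-> S2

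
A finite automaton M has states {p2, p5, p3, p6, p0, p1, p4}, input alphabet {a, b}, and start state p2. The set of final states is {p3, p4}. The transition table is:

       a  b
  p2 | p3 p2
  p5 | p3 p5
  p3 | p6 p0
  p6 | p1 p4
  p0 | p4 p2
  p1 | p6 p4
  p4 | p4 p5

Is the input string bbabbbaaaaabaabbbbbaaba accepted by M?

Yes

p2 → p2 → p2 → p3 → p0 → p2 → p2 → p3 → p6 → p1 → p6 → p1 → p4 → p4 → p4 → p5 → p5 → p5 → p5 → p5 → p3 → p6 → p4 → p4
End state p4 is accepting.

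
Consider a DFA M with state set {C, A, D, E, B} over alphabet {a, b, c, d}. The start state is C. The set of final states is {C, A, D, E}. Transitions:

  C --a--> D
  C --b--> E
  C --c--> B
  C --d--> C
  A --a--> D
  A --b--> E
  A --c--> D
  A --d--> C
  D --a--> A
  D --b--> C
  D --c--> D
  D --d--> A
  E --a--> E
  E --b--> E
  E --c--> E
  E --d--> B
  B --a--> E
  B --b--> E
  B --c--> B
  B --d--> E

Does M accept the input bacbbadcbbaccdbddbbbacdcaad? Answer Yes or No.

No

C → E → E → E → E → E → E → B → B → E → E → E → E → E → B → E → B → E → E → E → E → E → E → B → B → E → E → B
End state B is not accepting.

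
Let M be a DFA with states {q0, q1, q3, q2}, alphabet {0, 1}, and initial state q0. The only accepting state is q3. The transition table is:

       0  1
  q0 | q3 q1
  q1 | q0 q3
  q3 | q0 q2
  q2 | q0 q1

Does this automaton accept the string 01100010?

q0 → q3 → q2 → q1 → q0 → q3 → q0 → q1 → q0
End state q0 is not accepting.

No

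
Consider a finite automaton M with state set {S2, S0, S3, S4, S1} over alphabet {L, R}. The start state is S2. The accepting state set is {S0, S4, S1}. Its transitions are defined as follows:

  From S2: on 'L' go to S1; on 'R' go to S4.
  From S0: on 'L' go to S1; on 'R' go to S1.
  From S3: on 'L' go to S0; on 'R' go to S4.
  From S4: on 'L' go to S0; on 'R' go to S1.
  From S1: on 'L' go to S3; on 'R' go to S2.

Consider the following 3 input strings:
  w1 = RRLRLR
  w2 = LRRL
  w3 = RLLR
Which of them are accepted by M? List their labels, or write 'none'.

w1:
  start at S2
  read 'R': S2 → S4
  read 'R': S4 → S1
  read 'L': S1 → S3
  read 'R': S3 → S4
  read 'L': S4 → S0
  read 'R': S0 → S1
  end S1, accepted
w2:
  start at S2
  read 'L': S2 → S1
  read 'R': S1 → S2
  read 'R': S2 → S4
  read 'L': S4 → S0
  end S0, accepted
w3:
  start at S2
  read 'R': S2 → S4
  read 'L': S4 → S0
  read 'L': S0 → S1
  read 'R': S1 → S2
  end S2, rejected

w1, w2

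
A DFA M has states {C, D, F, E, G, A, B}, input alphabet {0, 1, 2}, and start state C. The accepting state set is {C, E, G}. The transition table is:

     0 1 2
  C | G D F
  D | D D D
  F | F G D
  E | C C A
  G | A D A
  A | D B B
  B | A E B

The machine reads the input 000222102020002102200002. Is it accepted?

Trace: C -0-> G -0-> A -0-> D -2-> D -2-> D -2-> D -1-> D -0-> D -2-> D -0-> D -2-> D -0-> D -0-> D -0-> D -2-> D -1-> D -0-> D -2-> D -2-> D -0-> D -0-> D -0-> D -0-> D -2-> D
End state D is not accepting.

No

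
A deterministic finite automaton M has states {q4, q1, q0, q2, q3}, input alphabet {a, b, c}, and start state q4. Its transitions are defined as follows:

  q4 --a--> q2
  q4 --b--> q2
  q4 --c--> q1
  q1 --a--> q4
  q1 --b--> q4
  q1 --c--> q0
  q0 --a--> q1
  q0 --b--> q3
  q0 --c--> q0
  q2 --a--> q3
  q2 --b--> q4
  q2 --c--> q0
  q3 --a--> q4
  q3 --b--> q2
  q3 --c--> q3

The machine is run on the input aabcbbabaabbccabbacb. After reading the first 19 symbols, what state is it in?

q3

q4 → q2 → q3 → q2 → q0 → q3 → q2 → q3 → q2 → q3 → q4 → q2 → q4 → q1 → q0 → q1 → q4 → q2 → q3 → q3
After 19 symbols: q3.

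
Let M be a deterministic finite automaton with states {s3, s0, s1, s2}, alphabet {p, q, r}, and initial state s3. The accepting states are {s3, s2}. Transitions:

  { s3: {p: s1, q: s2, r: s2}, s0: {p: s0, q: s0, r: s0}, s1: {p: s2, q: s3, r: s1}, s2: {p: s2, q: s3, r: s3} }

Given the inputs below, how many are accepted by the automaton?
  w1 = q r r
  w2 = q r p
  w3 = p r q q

2

w1: Trace: s3 -q-> s2 -r-> s3 -r-> s2  → end s2, accepted
w2: Trace: s3 -q-> s2 -r-> s3 -p-> s1  → end s1, rejected
w3: Trace: s3 -p-> s1 -r-> s1 -q-> s3 -q-> s2  → end s2, accepted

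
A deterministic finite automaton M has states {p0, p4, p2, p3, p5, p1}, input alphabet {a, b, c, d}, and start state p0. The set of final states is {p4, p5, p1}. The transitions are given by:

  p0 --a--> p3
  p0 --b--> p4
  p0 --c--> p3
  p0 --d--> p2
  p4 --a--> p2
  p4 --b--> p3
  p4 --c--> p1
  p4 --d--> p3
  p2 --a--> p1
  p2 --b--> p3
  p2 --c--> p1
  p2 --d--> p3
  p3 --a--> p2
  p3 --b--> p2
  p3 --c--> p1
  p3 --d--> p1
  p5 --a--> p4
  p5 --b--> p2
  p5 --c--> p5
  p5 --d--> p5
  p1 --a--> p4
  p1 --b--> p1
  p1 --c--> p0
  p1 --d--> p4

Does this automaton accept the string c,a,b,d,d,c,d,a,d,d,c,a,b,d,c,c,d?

No

start at p0
read 'c': p0 → p3
read 'a': p3 → p2
read 'b': p2 → p3
read 'd': p3 → p1
read 'd': p1 → p4
read 'c': p4 → p1
read 'd': p1 → p4
read 'a': p4 → p2
read 'd': p2 → p3
read 'd': p3 → p1
read 'c': p1 → p0
read 'a': p0 → p3
read 'b': p3 → p2
read 'd': p2 → p3
read 'c': p3 → p1
read 'c': p1 → p0
read 'd': p0 → p2
End state p2 is not accepting.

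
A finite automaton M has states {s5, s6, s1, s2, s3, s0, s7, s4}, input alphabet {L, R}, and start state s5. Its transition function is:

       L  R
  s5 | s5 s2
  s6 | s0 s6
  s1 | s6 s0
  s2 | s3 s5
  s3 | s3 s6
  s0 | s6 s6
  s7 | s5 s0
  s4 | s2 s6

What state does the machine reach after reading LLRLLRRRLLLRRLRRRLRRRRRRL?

Trace: s5 -L-> s5 -L-> s5 -R-> s2 -L-> s3 -L-> s3 -R-> s6 -R-> s6 -R-> s6 -L-> s0 -L-> s6 -L-> s0 -R-> s6 -R-> s6 -L-> s0 -R-> s6 -R-> s6 -R-> s6 -L-> s0 -R-> s6 -R-> s6 -R-> s6 -R-> s6 -R-> s6 -R-> s6 -L-> s0

s0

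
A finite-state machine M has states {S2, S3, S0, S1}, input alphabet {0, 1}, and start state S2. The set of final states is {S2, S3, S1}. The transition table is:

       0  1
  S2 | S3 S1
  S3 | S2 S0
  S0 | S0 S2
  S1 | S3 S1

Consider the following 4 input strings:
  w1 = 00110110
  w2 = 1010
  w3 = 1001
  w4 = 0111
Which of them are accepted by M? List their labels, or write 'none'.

w1, w3, w4

w1: Trace: S2 -0-> S3 -0-> S2 -1-> S1 -1-> S1 -0-> S3 -1-> S0 -1-> S2 -0-> S3  → end S3, accepted
w2: Trace: S2 -1-> S1 -0-> S3 -1-> S0 -0-> S0  → end S0, rejected
w3: Trace: S2 -1-> S1 -0-> S3 -0-> S2 -1-> S1  → end S1, accepted
w4: Trace: S2 -0-> S3 -1-> S0 -1-> S2 -1-> S1  → end S1, accepted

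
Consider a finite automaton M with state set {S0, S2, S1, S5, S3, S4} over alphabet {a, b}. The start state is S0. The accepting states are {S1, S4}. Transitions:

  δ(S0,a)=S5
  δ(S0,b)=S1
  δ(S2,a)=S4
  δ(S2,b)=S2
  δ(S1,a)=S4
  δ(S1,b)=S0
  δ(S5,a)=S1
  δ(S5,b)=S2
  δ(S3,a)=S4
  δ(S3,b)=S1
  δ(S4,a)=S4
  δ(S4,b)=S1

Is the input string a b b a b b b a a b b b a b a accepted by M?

start at S0
read 'a': S0 → S5
read 'b': S5 → S2
read 'b': S2 → S2
read 'a': S2 → S4
read 'b': S4 → S1
read 'b': S1 → S0
read 'b': S0 → S1
read 'a': S1 → S4
read 'a': S4 → S4
read 'b': S4 → S1
read 'b': S1 → S0
read 'b': S0 → S1
read 'a': S1 → S4
read 'b': S4 → S1
read 'a': S1 → S4
End state S4 is accepting.

Yes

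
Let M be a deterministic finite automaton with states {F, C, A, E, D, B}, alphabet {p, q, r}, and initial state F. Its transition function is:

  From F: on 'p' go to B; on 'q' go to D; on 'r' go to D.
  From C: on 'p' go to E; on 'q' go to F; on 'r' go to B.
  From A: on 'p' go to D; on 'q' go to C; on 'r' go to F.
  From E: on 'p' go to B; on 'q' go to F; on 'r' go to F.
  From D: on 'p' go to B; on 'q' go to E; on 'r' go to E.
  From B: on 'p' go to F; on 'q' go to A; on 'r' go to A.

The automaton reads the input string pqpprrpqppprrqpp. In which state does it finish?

F

start at F
read 'p': F → B
read 'q': B → A
read 'p': A → D
read 'p': D → B
read 'r': B → A
read 'r': A → F
read 'p': F → B
read 'q': B → A
read 'p': A → D
read 'p': D → B
read 'p': B → F
read 'r': F → D
read 'r': D → E
read 'q': E → F
read 'p': F → B
read 'p': B → F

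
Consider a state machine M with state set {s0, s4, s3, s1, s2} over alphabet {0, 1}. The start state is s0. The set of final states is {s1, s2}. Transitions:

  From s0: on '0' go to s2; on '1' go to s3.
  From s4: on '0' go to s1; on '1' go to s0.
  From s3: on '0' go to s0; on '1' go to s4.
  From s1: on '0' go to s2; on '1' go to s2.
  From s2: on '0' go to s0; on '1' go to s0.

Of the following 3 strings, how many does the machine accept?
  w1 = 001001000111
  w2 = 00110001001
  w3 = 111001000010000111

0

w1: s0 → s2 → s0 → s3 → s0 → s2 → s0 → s2 → s0 → s2 → s0 → s3 → s4  → end s4, rejected
w2: s0 → s2 → s0 → s3 → s4 → s1 → s2 → s0 → s3 → s0 → s2 → s0  → end s0, rejected
w3: s0 → s3 → s4 → s0 → s2 → s0 → s3 → s0 → s2 → s0 → s2 → s0 → s2 → s0 → s2 → s0 → s3 → s4 → s0  → end s0, rejected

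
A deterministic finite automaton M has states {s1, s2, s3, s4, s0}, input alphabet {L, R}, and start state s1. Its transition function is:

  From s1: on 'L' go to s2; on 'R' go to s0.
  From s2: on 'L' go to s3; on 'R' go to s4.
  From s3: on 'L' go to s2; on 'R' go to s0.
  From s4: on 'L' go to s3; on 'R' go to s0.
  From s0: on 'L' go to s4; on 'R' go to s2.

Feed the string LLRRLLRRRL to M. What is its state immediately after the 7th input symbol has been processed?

s1 → s2 → s3 → s0 → s2 → s3 → s2 → s4
After 7 symbols: s4.

s4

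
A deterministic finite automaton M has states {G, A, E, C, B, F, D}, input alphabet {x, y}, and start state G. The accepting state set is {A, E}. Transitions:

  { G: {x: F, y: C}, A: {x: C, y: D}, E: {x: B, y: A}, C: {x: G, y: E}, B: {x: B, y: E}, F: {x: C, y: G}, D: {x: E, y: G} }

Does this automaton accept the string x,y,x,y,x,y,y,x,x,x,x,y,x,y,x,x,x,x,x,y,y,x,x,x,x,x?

Trace: G -x-> F -y-> G -x-> F -y-> G -x-> F -y-> G -y-> C -x-> G -x-> F -x-> C -x-> G -y-> C -x-> G -y-> C -x-> G -x-> F -x-> C -x-> G -x-> F -y-> G -y-> C -x-> G -x-> F -x-> C -x-> G -x-> F
End state F is not accepting.

No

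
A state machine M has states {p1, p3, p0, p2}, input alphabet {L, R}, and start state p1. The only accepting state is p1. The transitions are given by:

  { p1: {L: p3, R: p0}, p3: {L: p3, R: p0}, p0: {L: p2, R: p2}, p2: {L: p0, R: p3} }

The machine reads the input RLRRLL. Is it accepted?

No

p1 → p0 → p2 → p3 → p0 → p2 → p0
End state p0 is not accepting.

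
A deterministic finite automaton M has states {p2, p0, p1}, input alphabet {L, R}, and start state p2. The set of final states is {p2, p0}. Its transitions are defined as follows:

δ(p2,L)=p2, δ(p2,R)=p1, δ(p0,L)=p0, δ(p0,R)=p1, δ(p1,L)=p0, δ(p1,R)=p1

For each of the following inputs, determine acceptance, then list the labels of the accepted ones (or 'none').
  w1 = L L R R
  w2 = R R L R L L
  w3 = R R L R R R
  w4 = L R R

w1: p2 → p2 → p2 → p1 → p1  → end p1, rejected
w2: p2 → p1 → p1 → p0 → p1 → p0 → p0  → end p0, accepted
w3: p2 → p1 → p1 → p0 → p1 → p1 → p1  → end p1, rejected
w4: p2 → p2 → p1 → p1  → end p1, rejected

w2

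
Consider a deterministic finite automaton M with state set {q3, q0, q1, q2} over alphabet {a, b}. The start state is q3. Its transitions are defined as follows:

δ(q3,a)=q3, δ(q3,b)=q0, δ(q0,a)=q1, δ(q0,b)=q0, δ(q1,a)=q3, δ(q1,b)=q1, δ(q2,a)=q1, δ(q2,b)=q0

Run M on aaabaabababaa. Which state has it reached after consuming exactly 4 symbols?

q3 → q3 → q3 → q3 → q0
After 4 symbols: q0.

q0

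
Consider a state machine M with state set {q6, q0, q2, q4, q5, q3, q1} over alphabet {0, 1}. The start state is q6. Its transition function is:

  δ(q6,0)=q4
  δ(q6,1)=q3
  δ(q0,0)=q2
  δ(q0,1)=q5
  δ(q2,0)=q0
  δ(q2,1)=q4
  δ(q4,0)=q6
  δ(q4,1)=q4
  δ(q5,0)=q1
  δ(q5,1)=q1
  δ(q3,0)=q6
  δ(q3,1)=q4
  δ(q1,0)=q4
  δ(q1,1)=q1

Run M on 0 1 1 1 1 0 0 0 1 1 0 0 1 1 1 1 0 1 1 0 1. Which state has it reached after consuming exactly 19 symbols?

q4

start at q6
read '0': q6 → q4
read '1': q4 → q4
read '1': q4 → q4
read '1': q4 → q4
read '1': q4 → q4
read '0': q4 → q6
read '0': q6 → q4
read '0': q4 → q6
read '1': q6 → q3
read '1': q3 → q4
read '0': q4 → q6
read '0': q6 → q4
read '1': q4 → q4
read '1': q4 → q4
read '1': q4 → q4
read '1': q4 → q4
read '0': q4 → q6
read '1': q6 → q3
read '1': q3 → q4
After 19 symbols: q4.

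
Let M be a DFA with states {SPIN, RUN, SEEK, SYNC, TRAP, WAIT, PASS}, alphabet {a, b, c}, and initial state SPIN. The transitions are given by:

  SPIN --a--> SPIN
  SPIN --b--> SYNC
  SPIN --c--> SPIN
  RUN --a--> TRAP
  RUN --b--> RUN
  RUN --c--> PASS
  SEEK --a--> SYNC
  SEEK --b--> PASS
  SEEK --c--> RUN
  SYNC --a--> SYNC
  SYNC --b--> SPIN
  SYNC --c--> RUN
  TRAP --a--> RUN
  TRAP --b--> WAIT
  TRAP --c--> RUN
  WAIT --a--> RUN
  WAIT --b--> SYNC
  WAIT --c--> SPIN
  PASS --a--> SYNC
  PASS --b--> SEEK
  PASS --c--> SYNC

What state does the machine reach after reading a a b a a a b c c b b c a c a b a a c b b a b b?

start at SPIN
read 'a': SPIN → SPIN
read 'a': SPIN → SPIN
read 'b': SPIN → SYNC
read 'a': SYNC → SYNC
read 'a': SYNC → SYNC
read 'a': SYNC → SYNC
read 'b': SYNC → SPIN
read 'c': SPIN → SPIN
read 'c': SPIN → SPIN
read 'b': SPIN → SYNC
read 'b': SYNC → SPIN
read 'c': SPIN → SPIN
read 'a': SPIN → SPIN
read 'c': SPIN → SPIN
read 'a': SPIN → SPIN
read 'b': SPIN → SYNC
read 'a': SYNC → SYNC
read 'a': SYNC → SYNC
read 'c': SYNC → RUN
read 'b': RUN → RUN
read 'b': RUN → RUN
read 'a': RUN → TRAP
read 'b': TRAP → WAIT
read 'b': WAIT → SYNC

SYNC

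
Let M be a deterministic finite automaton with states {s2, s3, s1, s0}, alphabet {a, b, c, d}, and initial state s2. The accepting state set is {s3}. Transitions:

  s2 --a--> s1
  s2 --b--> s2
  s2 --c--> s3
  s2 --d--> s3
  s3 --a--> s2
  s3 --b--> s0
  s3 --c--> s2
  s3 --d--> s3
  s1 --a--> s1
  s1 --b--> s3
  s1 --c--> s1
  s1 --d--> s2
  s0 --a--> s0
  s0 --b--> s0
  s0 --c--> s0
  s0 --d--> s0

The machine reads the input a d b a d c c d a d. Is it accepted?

Yes

s2 → s1 → s2 → s2 → s1 → s2 → s3 → s2 → s3 → s2 → s3
End state s3 is accepting.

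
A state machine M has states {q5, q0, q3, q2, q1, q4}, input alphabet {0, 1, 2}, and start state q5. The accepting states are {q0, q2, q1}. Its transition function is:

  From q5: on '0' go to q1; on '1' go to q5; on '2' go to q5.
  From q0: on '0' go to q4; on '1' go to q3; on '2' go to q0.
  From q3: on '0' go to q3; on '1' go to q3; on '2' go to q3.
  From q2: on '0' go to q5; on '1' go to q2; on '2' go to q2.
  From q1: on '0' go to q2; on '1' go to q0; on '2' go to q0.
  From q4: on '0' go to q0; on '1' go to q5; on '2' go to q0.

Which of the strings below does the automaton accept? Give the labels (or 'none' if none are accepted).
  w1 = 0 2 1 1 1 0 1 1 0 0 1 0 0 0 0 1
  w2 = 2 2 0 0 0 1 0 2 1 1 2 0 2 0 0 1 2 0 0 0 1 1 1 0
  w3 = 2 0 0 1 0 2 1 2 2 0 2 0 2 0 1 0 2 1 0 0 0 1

none

w1:
  start at q5
  read '0': q5 → q1
  read '2': q1 → q0
  read '1': q0 → q3
  read '1': q3 → q3
  read '1': q3 → q3
  read '0': q3 → q3
  read '1': q3 → q3
  read '1': q3 → q3
  read '0': q3 → q3
  read '0': q3 → q3
  read '1': q3 → q3
  read '0': q3 → q3
  read '0': q3 → q3
  read '0': q3 → q3
  read '0': q3 → q3
  read '1': q3 → q3
  end q3, rejected
w2:
  start at q5
  read '2': q5 → q5
  read '2': q5 → q5
  read '0': q5 → q1
  read '0': q1 → q2
  read '0': q2 → q5
  read '1': q5 → q5
  read '0': q5 → q1
  read '2': q1 → q0
  read '1': q0 → q3
  read '1': q3 → q3
  read '2': q3 → q3
  read '0': q3 → q3
  read '2': q3 → q3
  read '0': q3 → q3
  read '0': q3 → q3
  read '1': q3 → q3
  read '2': q3 → q3
  read '0': q3 → q3
  read '0': q3 → q3
  read '0': q3 → q3
  read '1': q3 → q3
  read '1': q3 → q3
  read '1': q3 → q3
  read '0': q3 → q3
  end q3, rejected
w3:
  start at q5
  read '2': q5 → q5
  read '0': q5 → q1
  read '0': q1 → q2
  read '1': q2 → q2
  read '0': q2 → q5
  read '2': q5 → q5
  read '1': q5 → q5
  read '2': q5 → q5
  read '2': q5 → q5
  read '0': q5 → q1
  read '2': q1 → q0
  read '0': q0 → q4
  read '2': q4 → q0
  read '0': q0 → q4
  read '1': q4 → q5
  read '0': q5 → q1
  read '2': q1 → q0
  read '1': q0 → q3
  read '0': q3 → q3
  read '0': q3 → q3
  read '0': q3 → q3
  read '1': q3 → q3
  end q3, rejected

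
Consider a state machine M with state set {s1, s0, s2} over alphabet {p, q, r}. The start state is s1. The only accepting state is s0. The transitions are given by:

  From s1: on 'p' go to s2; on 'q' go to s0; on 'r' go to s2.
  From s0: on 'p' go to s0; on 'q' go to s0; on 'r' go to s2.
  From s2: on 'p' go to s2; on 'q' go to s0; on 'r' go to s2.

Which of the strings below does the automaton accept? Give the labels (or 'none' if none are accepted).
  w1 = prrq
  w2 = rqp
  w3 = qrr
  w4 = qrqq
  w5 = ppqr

w1, w2, w4

w1:
  start at s1
  read 'p': s1 → s2
  read 'r': s2 → s2
  read 'r': s2 → s2
  read 'q': s2 → s0
  end s0, accepted
w2:
  start at s1
  read 'r': s1 → s2
  read 'q': s2 → s0
  read 'p': s0 → s0
  end s0, accepted
w3:
  start at s1
  read 'q': s1 → s0
  read 'r': s0 → s2
  read 'r': s2 → s2
  end s2, rejected
w4:
  start at s1
  read 'q': s1 → s0
  read 'r': s0 → s2
  read 'q': s2 → s0
  read 'q': s0 → s0
  end s0, accepted
w5:
  start at s1
  read 'p': s1 → s2
  read 'p': s2 → s2
  read 'q': s2 → s0
  read 'r': s0 → s2
  end s2, rejected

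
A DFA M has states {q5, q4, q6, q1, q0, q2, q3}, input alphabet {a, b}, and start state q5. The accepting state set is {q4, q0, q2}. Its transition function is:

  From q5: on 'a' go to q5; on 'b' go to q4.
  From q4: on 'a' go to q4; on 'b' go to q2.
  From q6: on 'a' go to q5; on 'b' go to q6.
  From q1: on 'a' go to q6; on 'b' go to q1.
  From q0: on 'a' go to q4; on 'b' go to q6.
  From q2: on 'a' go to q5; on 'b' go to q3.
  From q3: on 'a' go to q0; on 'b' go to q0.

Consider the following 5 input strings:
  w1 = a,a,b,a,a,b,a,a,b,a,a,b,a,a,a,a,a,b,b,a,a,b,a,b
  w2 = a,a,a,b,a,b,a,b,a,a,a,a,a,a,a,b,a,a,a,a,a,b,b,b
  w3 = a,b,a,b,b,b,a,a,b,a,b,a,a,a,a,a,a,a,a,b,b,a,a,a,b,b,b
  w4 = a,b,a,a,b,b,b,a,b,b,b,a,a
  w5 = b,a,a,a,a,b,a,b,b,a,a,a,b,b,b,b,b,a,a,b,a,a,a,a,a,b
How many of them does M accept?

w1:
  start at q5
  read 'a': q5 → q5
  read 'a': q5 → q5
  read 'b': q5 → q4
  read 'a': q4 → q4
  read 'a': q4 → q4
  read 'b': q4 → q2
  read 'a': q2 → q5
  read 'a': q5 → q5
  read 'b': q5 → q4
  read 'a': q4 → q4
  read 'a': q4 → q4
  read 'b': q4 → q2
  read 'a': q2 → q5
  read 'a': q5 → q5
  read 'a': q5 → q5
  read 'a': q5 → q5
  read 'a': q5 → q5
  read 'b': q5 → q4
  read 'b': q4 → q2
  read 'a': q2 → q5
  read 'a': q5 → q5
  read 'b': q5 → q4
  read 'a': q4 → q4
  read 'b': q4 → q2
  end q2, accepted
w2:
  start at q5
  read 'a': q5 → q5
  read 'a': q5 → q5
  read 'a': q5 → q5
  read 'b': q5 → q4
  read 'a': q4 → q4
  read 'b': q4 → q2
  read 'a': q2 → q5
  read 'b': q5 → q4
  read 'a': q4 → q4
  read 'a': q4 → q4
  read 'a': q4 → q4
  read 'a': q4 → q4
  read 'a': q4 → q4
  read 'a': q4 → q4
  read 'a': q4 → q4
  read 'b': q4 → q2
  read 'a': q2 → q5
  read 'a': q5 → q5
  read 'a': q5 → q5
  read 'a': q5 → q5
  read 'a': q5 → q5
  read 'b': q5 → q4
  read 'b': q4 → q2
  read 'b': q2 → q3
  end q3, rejected
w3:
  start at q5
  read 'a': q5 → q5
  read 'b': q5 → q4
  read 'a': q4 → q4
  read 'b': q4 → q2
  read 'b': q2 → q3
  read 'b': q3 → q0
  read 'a': q0 → q4
  read 'a': q4 → q4
  read 'b': q4 → q2
  read 'a': q2 → q5
  read 'b': q5 → q4
  read 'a': q4 → q4
  read 'a': q4 → q4
  read 'a': q4 → q4
  read 'a': q4 → q4
  read 'a': q4 → q4
  read 'a': q4 → q4
  read 'a': q4 → q4
  read 'a': q4 → q4
  read 'b': q4 → q2
  read 'b': q2 → q3
  read 'a': q3 → q0
  read 'a': q0 → q4
  read 'a': q4 → q4
  read 'b': q4 → q2
  read 'b': q2 → q3
  read 'b': q3 → q0
  end q0, accepted
w4:
  start at q5
  read 'a': q5 → q5
  read 'b': q5 → q4
  read 'a': q4 → q4
  read 'a': q4 → q4
  read 'b': q4 → q2
  read 'b': q2 → q3
  read 'b': q3 → q0
  read 'a': q0 → q4
  read 'b': q4 → q2
  read 'b': q2 → q3
  read 'b': q3 → q0
  read 'a': q0 → q4
  read 'a': q4 → q4
  end q4, accepted
w5:
  start at q5
  read 'b': q5 → q4
  read 'a': q4 → q4
  read 'a': q4 → q4
  read 'a': q4 → q4
  read 'a': q4 → q4
  read 'b': q4 → q2
  read 'a': q2 → q5
  read 'b': q5 → q4
  read 'b': q4 → q2
  read 'a': q2 → q5
  read 'a': q5 → q5
  read 'a': q5 → q5
  read 'b': q5 → q4
  read 'b': q4 → q2
  read 'b': q2 → q3
  read 'b': q3 → q0
  read 'b': q0 → q6
  read 'a': q6 → q5
  read 'a': q5 → q5
  read 'b': q5 → q4
  read 'a': q4 → q4
  read 'a': q4 → q4
  read 'a': q4 → q4
  read 'a': q4 → q4
  read 'a': q4 → q4
  read 'b': q4 → q2
  end q2, accepted

4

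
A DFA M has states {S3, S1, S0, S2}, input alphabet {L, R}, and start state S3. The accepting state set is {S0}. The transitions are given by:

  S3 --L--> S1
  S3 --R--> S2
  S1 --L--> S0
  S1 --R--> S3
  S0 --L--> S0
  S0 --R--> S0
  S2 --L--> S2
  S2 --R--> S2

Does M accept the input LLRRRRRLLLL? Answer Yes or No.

Yes

start at S3
read 'L': S3 → S1
read 'L': S1 → S0
read 'R': S0 → S0
read 'R': S0 → S0
read 'R': S0 → S0
read 'R': S0 → S0
read 'R': S0 → S0
read 'L': S0 → S0
read 'L': S0 → S0
read 'L': S0 → S0
read 'L': S0 → S0
End state S0 is accepting.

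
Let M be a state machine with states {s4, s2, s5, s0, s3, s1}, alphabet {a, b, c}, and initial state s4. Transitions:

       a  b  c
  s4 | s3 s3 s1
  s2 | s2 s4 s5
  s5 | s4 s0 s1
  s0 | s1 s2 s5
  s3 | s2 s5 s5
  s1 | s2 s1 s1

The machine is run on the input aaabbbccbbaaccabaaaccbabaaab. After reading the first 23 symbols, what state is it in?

s2

Trace: s4 -a-> s3 -a-> s2 -a-> s2 -b-> s4 -b-> s3 -b-> s5 -c-> s1 -c-> s1 -b-> s1 -b-> s1 -a-> s2 -a-> s2 -c-> s5 -c-> s1 -a-> s2 -b-> s4 -a-> s3 -a-> s2 -a-> s2 -c-> s5 -c-> s1 -b-> s1 -a-> s2
After 23 symbols: s2.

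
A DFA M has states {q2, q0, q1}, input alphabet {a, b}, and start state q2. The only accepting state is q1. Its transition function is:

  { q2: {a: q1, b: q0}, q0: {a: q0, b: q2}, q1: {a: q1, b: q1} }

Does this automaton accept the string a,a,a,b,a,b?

q2 → q1 → q1 → q1 → q1 → q1 → q1
End state q1 is accepting.

Yes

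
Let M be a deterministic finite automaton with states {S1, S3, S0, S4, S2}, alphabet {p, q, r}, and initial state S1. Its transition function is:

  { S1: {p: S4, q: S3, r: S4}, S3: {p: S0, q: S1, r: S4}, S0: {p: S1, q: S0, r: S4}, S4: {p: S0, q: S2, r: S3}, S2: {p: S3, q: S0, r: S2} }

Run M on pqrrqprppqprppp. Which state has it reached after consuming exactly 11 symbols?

S0

start at S1
read 'p': S1 → S4
read 'q': S4 → S2
read 'r': S2 → S2
read 'r': S2 → S2
read 'q': S2 → S0
read 'p': S0 → S1
read 'r': S1 → S4
read 'p': S4 → S0
read 'p': S0 → S1
read 'q': S1 → S3
read 'p': S3 → S0
After 11 symbols: S0.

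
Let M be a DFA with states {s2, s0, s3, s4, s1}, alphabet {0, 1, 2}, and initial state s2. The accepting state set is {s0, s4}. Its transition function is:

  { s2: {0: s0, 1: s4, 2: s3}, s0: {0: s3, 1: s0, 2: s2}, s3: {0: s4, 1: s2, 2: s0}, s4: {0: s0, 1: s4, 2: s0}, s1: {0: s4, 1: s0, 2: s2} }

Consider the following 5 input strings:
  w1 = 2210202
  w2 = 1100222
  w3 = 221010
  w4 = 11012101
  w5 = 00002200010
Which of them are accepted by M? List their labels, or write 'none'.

w1, w3, w4, w5

w1:
  start at s2
  read '2': s2 → s3
  read '2': s3 → s0
  read '1': s0 → s0
  read '0': s0 → s3
  read '2': s3 → s0
  read '0': s0 → s3
  read '2': s3 → s0
  end s0, accepted
w2:
  start at s2
  read '1': s2 → s4
  read '1': s4 → s4
  read '0': s4 → s0
  read '0': s0 → s3
  read '2': s3 → s0
  read '2': s0 → s2
  read '2': s2 → s3
  end s3, rejected
w3:
  start at s2
  read '2': s2 → s3
  read '2': s3 → s0
  read '1': s0 → s0
  read '0': s0 → s3
  read '1': s3 → s2
  read '0': s2 → s0
  end s0, accepted
w4:
  start at s2
  read '1': s2 → s4
  read '1': s4 → s4
  read '0': s4 → s0
  read '1': s0 → s0
  read '2': s0 → s2
  read '1': s2 → s4
  read '0': s4 → s0
  read '1': s0 → s0
  end s0, accepted
w5:
  start at s2
  read '0': s2 → s0
  read '0': s0 → s3
  read '0': s3 → s4
  read '0': s4 → s0
  read '2': s0 → s2
  read '2': s2 → s3
  read '0': s3 → s4
  read '0': s4 → s0
  read '0': s0 → s3
  read '1': s3 → s2
  read '0': s2 → s0
  end s0, accepted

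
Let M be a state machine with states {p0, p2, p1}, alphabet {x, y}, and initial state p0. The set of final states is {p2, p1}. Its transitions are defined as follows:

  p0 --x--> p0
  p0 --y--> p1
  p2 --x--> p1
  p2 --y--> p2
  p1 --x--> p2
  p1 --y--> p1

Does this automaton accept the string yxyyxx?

Yes

p0 → p1 → p2 → p2 → p2 → p1 → p2
End state p2 is accepting.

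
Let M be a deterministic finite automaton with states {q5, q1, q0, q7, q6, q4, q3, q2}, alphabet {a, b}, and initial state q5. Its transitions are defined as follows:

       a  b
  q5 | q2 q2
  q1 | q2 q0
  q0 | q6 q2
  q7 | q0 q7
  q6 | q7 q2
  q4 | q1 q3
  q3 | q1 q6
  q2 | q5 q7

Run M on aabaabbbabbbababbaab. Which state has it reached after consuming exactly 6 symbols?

q7

q5 → q2 → q5 → q2 → q5 → q2 → q7
After 6 symbols: q7.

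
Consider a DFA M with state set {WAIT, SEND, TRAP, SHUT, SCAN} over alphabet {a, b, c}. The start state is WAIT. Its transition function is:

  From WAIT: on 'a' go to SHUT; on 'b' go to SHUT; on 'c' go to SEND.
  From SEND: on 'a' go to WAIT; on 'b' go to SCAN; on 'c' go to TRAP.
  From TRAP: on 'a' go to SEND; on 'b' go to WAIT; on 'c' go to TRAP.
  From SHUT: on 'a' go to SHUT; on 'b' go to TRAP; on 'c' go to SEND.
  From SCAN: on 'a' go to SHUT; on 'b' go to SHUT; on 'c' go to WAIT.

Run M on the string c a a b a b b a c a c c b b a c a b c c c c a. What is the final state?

start at WAIT
read 'c': WAIT → SEND
read 'a': SEND → WAIT
read 'a': WAIT → SHUT
read 'b': SHUT → TRAP
read 'a': TRAP → SEND
read 'b': SEND → SCAN
read 'b': SCAN → SHUT
read 'a': SHUT → SHUT
read 'c': SHUT → SEND
read 'a': SEND → WAIT
read 'c': WAIT → SEND
read 'c': SEND → TRAP
read 'b': TRAP → WAIT
read 'b': WAIT → SHUT
read 'a': SHUT → SHUT
read 'c': SHUT → SEND
read 'a': SEND → WAIT
read 'b': WAIT → SHUT
read 'c': SHUT → SEND
read 'c': SEND → TRAP
read 'c': TRAP → TRAP
read 'c': TRAP → TRAP
read 'a': TRAP → SEND

SEND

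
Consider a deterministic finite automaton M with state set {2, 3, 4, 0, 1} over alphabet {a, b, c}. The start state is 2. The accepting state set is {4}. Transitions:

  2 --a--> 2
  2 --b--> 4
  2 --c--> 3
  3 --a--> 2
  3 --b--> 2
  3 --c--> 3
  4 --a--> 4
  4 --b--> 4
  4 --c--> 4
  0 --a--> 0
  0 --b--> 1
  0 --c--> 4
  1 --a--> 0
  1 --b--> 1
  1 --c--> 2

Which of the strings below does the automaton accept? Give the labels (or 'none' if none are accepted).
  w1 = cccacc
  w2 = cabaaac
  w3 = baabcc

w1:
  start at 2
  read 'c': 2 → 3
  read 'c': 3 → 3
  read 'c': 3 → 3
  read 'a': 3 → 2
  read 'c': 2 → 3
  read 'c': 3 → 3
  end 3, rejected
w2:
  start at 2
  read 'c': 2 → 3
  read 'a': 3 → 2
  read 'b': 2 → 4
  read 'a': 4 → 4
  read 'a': 4 → 4
  read 'a': 4 → 4
  read 'c': 4 → 4
  end 4, accepted
w3:
  start at 2
  read 'b': 2 → 4
  read 'a': 4 → 4
  read 'a': 4 → 4
  read 'b': 4 → 4
  read 'c': 4 → 4
  read 'c': 4 → 4
  end 4, accepted

w2, w3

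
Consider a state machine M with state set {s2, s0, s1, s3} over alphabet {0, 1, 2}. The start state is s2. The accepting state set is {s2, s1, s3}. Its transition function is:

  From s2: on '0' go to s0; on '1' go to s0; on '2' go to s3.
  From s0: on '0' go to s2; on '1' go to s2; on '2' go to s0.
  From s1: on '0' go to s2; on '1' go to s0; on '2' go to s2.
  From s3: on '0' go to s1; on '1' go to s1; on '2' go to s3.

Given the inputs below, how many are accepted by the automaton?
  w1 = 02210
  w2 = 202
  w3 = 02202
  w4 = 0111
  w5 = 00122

3

w1: s2 → s0 → s0 → s0 → s2 → s0  → end s0, rejected
w2: s2 → s3 → s1 → s2  → end s2, accepted
w3: s2 → s0 → s0 → s0 → s2 → s3  → end s3, accepted
w4: s2 → s0 → s2 → s0 → s2  → end s2, accepted
w5: s2 → s0 → s2 → s0 → s0 → s0  → end s0, rejected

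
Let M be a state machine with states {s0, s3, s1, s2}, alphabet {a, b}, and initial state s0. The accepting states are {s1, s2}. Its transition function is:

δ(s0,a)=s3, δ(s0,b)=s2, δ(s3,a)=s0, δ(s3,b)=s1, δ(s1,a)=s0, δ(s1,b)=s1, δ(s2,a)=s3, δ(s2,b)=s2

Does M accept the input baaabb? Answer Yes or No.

start at s0
read 'b': s0 → s2
read 'a': s2 → s3
read 'a': s3 → s0
read 'a': s0 → s3
read 'b': s3 → s1
read 'b': s1 → s1
End state s1 is accepting.

Yes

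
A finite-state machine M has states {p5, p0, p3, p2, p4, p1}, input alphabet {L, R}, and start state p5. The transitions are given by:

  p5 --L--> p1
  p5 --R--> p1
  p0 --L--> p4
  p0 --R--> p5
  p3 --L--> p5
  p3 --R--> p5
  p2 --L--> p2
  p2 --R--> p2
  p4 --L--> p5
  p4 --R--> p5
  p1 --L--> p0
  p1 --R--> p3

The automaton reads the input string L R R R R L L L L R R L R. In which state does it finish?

p5

Trace: p5 -L-> p1 -R-> p3 -R-> p5 -R-> p1 -R-> p3 -L-> p5 -L-> p1 -L-> p0 -L-> p4 -R-> p5 -R-> p1 -L-> p0 -R-> p5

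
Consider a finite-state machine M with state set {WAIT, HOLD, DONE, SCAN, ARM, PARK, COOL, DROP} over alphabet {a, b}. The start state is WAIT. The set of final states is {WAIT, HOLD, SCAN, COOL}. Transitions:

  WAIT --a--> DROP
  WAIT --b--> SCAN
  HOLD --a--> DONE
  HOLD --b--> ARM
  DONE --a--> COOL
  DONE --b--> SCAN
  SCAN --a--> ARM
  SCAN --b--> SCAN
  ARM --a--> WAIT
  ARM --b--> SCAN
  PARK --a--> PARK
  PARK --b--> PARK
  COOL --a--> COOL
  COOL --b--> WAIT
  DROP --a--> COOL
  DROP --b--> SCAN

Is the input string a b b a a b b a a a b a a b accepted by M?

Trace: WAIT -a-> DROP -b-> SCAN -b-> SCAN -a-> ARM -a-> WAIT -b-> SCAN -b-> SCAN -a-> ARM -a-> WAIT -a-> DROP -b-> SCAN -a-> ARM -a-> WAIT -b-> SCAN
End state SCAN is accepting.

Yes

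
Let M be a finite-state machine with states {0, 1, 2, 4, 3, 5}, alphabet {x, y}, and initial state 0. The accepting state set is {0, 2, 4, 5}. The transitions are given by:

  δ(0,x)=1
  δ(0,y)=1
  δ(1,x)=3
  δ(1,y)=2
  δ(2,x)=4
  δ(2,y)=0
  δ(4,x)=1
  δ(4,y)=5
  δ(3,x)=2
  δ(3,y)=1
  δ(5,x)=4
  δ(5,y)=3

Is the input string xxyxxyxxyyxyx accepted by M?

Yes

Trace: 0 -x-> 1 -x-> 3 -y-> 1 -x-> 3 -x-> 2 -y-> 0 -x-> 1 -x-> 3 -y-> 1 -y-> 2 -x-> 4 -y-> 5 -x-> 4
End state 4 is accepting.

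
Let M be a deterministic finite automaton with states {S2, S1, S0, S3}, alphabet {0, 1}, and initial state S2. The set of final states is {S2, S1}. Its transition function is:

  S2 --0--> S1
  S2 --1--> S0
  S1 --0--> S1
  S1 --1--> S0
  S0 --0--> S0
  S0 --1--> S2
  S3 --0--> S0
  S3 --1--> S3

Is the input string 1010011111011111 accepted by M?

Trace: S2 -1-> S0 -0-> S0 -1-> S2 -0-> S1 -0-> S1 -1-> S0 -1-> S2 -1-> S0 -1-> S2 -1-> S0 -0-> S0 -1-> S2 -1-> S0 -1-> S2 -1-> S0 -1-> S2
End state S2 is accepting.

Yes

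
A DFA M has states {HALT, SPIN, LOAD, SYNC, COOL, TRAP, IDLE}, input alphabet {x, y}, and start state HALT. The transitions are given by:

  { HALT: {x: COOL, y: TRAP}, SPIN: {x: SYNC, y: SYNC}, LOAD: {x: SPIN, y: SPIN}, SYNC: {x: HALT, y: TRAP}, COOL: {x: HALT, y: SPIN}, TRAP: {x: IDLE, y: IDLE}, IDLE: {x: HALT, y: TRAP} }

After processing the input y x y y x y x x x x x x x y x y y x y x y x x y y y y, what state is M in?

IDLE

start at HALT
read 'y': HALT → TRAP
read 'x': TRAP → IDLE
read 'y': IDLE → TRAP
read 'y': TRAP → IDLE
read 'x': IDLE → HALT
read 'y': HALT → TRAP
read 'x': TRAP → IDLE
read 'x': IDLE → HALT
read 'x': HALT → COOL
read 'x': COOL → HALT
read 'x': HALT → COOL
read 'x': COOL → HALT
read 'x': HALT → COOL
read 'y': COOL → SPIN
read 'x': SPIN → SYNC
read 'y': SYNC → TRAP
read 'y': TRAP → IDLE
read 'x': IDLE → HALT
read 'y': HALT → TRAP
read 'x': TRAP → IDLE
read 'y': IDLE → TRAP
read 'x': TRAP → IDLE
read 'x': IDLE → HALT
read 'y': HALT → TRAP
read 'y': TRAP → IDLE
read 'y': IDLE → TRAP
read 'y': TRAP → IDLE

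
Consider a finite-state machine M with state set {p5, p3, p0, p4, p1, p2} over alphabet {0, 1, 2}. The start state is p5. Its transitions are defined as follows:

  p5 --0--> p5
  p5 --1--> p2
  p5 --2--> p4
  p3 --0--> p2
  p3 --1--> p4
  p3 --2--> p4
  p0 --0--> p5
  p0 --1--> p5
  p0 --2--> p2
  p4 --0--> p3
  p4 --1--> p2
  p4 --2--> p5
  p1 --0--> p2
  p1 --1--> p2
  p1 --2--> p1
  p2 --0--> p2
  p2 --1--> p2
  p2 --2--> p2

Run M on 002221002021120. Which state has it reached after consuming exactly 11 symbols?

p5 → p5 → p5 → p4 → p5 → p4 → p2 → p2 → p2 → p2 → p2 → p2
After 11 symbols: p2.

p2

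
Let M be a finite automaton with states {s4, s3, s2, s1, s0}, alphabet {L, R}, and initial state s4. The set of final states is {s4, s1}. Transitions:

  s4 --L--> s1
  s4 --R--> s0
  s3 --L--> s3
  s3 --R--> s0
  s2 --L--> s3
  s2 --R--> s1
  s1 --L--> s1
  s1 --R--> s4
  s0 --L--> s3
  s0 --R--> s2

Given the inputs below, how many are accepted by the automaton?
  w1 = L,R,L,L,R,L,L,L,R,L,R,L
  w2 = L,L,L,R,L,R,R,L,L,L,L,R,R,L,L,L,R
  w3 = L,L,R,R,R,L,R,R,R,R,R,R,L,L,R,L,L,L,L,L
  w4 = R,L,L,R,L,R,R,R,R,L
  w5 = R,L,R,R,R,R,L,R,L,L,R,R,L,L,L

2

w1: Trace: s4 -L-> s1 -R-> s4 -L-> s1 -L-> s1 -R-> s4 -L-> s1 -L-> s1 -L-> s1 -R-> s4 -L-> s1 -R-> s4 -L-> s1  → end s1, accepted
w2: Trace: s4 -L-> s1 -L-> s1 -L-> s1 -R-> s4 -L-> s1 -R-> s4 -R-> s0 -L-> s3 -L-> s3 -L-> s3 -L-> s3 -R-> s0 -R-> s2 -L-> s3 -L-> s3 -L-> s3 -R-> s0  → end s0, rejected
w3: Trace: s4 -L-> s1 -L-> s1 -R-> s4 -R-> s0 -R-> s2 -L-> s3 -R-> s0 -R-> s2 -R-> s1 -R-> s4 -R-> s0 -R-> s2 -L-> s3 -L-> s3 -R-> s0 -L-> s3 -L-> s3 -L-> s3 -L-> s3 -L-> s3  → end s3, rejected
w4: Trace: s4 -R-> s0 -L-> s3 -L-> s3 -R-> s0 -L-> s3 -R-> s0 -R-> s2 -R-> s1 -R-> s4 -L-> s1  → end s1, accepted
w5: Trace: s4 -R-> s0 -L-> s3 -R-> s0 -R-> s2 -R-> s1 -R-> s4 -L-> s1 -R-> s4 -L-> s1 -L-> s1 -R-> s4 -R-> s0 -L-> s3 -L-> s3 -L-> s3  → end s3, rejected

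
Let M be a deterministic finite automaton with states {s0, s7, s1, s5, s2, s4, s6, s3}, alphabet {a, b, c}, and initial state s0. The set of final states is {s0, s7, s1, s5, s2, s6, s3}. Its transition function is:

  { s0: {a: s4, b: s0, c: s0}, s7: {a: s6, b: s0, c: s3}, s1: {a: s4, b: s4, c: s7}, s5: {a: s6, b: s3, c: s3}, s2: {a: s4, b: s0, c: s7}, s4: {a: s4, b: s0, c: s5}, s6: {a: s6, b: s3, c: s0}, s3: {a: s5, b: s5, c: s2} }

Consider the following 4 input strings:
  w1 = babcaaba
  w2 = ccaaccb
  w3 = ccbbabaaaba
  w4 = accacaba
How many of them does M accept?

2

w1: s0 → s0 → s4 → s0 → s0 → s4 → s4 → s0 → s4  → end s4, rejected
w2: s0 → s0 → s0 → s4 → s4 → s5 → s3 → s5  → end s5, accepted
w3: s0 → s0 → s0 → s0 → s0 → s4 → s0 → s4 → s4 → s4 → s0 → s4  → end s4, rejected
w4: s0 → s4 → s5 → s3 → s5 → s3 → s5 → s3 → s5  → end s5, accepted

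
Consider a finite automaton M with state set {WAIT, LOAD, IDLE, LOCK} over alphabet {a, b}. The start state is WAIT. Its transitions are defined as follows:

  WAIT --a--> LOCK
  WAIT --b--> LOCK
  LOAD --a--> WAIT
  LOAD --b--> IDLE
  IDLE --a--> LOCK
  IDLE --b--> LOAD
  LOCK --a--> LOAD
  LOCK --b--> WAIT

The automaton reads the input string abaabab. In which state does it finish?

WAIT

start at WAIT
read 'a': WAIT → LOCK
read 'b': LOCK → WAIT
read 'a': WAIT → LOCK
read 'a': LOCK → LOAD
read 'b': LOAD → IDLE
read 'a': IDLE → LOCK
read 'b': LOCK → WAIT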